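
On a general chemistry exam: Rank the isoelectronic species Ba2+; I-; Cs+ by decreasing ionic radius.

All of these have 54 electrons, so size is governed by nuclear charge alone: the more protons, the stronger the pull on the same electron cloud, and the smaller the ion.
Nuclear charges: Ba2+ (Z=56), Cs+ (Z=55), I- (Z=53).
Largest to smallest: I- > Cs+ > Ba2+.

I-, Cs+, Ba2+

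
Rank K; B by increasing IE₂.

B < K

Consider each +1 ion: K⁺ is the bare [Ar] core; B⁺ still has 2 valence electrons.
Pulling an electron out of a noble-gas core costs far more than removing a remaining valence electron, so K sits at the high end of IE_2.
Tabulated IE_2 (kJ/mol): K 3052, B 2427.
Hence IE_2: B < K.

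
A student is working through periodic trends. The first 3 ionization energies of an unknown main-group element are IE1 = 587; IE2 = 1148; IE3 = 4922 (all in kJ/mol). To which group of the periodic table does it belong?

Group 2

Look for the largest jump between consecutive ionization energies: IE3/IE2 ≈ 4.3, far larger than any earlier ratio.
That jump marks the point where a core electron is being removed. So the atom has 2 valence electrons.
A main-group element with 2 valence electrons is in group 2.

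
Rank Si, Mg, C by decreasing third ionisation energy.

Mg, C, Si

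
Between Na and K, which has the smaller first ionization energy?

K

Na is in period 3, group 1; K is in period 4, group 1.
IE₁ increases left→right with effective nuclear charge and decreases top→bottom as the valence shell moves farther out.
All are in group 1, so first ionization energy increases up the group.
So K has the smaller first ionization energy (K < Na).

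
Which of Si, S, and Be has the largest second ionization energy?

S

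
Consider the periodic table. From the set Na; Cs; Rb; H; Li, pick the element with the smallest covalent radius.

H

Moving right in a period, electrons are added to the same shell under a stronger nuclear pull, so atoms get smaller; moving down, a new shell is opened and atoms get larger.
All are in group 1, so atomic radius increases down the group.
The smallest covalent radius among these belongs to H.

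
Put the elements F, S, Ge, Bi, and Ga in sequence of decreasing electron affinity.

F is in period 2, group 17; S is in period 3, group 16; Ga is in period 4, group 13; Ge is in period 4, group 14; Bi is in period 6, group 15.
EA tends to increase across a period and decrease down a group, though the pattern is less regular than for IE or radius.
Here both period and group differ, so the two effects have to be weighed against each other.
Bi > Ga: period and group pull opposite ways; the across-period shift dominates (91 vs 29 kJ/mol).
Ge > Bi: the two effects oppose for this pair; the down-group effect wins (119 vs 91 kJ/mol).
S > Ge: relative to Ge, both the across-period and down-group shifts push S's electron affinity up.
F > S: both effects reinforce here, so F is clearly the higher of the two.
For reference (kJ/mol): F 328, S 200, Ga 29, Ge 119, Bi 91.
So from highest to lowest: F > S > Ge > Bi > Ga.

F > S > Ge > Bi > Ga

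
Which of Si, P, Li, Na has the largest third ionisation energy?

Li

The third ionization energy removes an electron from the +2 ion. For each element: Si²⁺ still has 2 valence electrons; P²⁺ still has 3 valence electrons; Li²⁺ is already 1 electron into the core; Na²⁺ is already 1 electron into the core.
Core electrons are held far more tightly than valence electrons, so Na and Li top the IE_3 order.
Valence configurations: Si²⁺ [Ne]3s², P²⁺ [Ne]3s²3p¹.
P²⁺ loses a lone 3p electron whereas Si²⁺ must break into a filled 3s² pair, so IE_3(Si) > IE_3(P) even though P has the higher nuclear charge.
Approximate IE_3 values (kJ/mol): Si 3232, P 2914, Li 11815, Na 6910.
So the third ionization energies run P < Si < Na < Li.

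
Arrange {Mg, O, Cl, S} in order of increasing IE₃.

S < Cl < O < Mg

After 2 electrons have been removed, what remains? Mg²⁺ is the bare [Ne] core; O²⁺ still has 4 valence electrons; Cl²⁺ still has 5 valence electrons; S²⁺ still has 4 valence electrons.
Core electrons are held far more tightly than valence electrons, so Mg tops the IE_3 order.
Valence configurations: O²⁺ [He]2s²2p², Cl²⁺ [Ne]3s²3p³, S²⁺ [Ne]3s²3p².
Approximate IE_3 values (kJ/mol): Mg 7733, O 5300, Cl 3822, S 3357.
Overall IE_3 order: S < Cl < O < Mg.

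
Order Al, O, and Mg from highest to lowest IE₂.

After 1 electron has been removed, what remains? Al⁺ still has 2 valence electrons; O⁺ still has 5 valence electrons; Mg⁺ still has 1 valence electron.
All are still removing valence electrons, so compare the +1 ions as you would atoms: IE_2 generally rises across a period (higher Z_eff) and falls down a group (larger shell), subject to the usual subshell exceptions.
Valence configurations: Al⁺ [Ne]3s², O⁺ [He]2s²2p³, Mg⁺ [Ne]3s¹.
Tabulated IE_2 (kJ/mol): Al 1817, O 3388, Mg 1451.
Putting it together, IE_2: Mg < Al < O.

O > Al > Mg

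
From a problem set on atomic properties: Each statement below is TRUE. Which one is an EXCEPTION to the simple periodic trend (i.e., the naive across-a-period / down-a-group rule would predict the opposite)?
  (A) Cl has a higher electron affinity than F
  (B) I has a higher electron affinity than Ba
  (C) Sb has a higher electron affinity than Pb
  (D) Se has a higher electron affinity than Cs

(A)

The general trend: electron affinity increases across a period and decreases down a group.
(A) Cl (period 3, group 17) vs F (period 2, group 17): the stated order contradicts the simple trend.
(B) I (period 5, group 17) vs Ba (period 6, group 2): the stated order agrees with the simple trend.
(C) Sb (period 5, group 15) vs Pb (period 6, group 14): the stated order agrees with the simple trend.
(D) Se (period 4, group 16) vs Cs (period 6, group 1): the stated order agrees with the simple trend.
The exception is (A): F's small 2p subshell makes the incoming electron feel strong e⁻–e⁻ repulsion, so Cl actually releases more energy on gaining an electron.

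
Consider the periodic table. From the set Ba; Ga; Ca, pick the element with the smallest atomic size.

Ga

Across a period the added protons contract the valence shell; down a group each new principal shell makes the atom larger.
These span different periods and groups, so the two trends combine.
Ca > Ga: Ca lies to the left of Ga in period 4, so the across-period effect alone puts Ca larger.
Ba > Ca: Ba sits below Ca in group 2, so the down-group effect alone puts Ba larger.
Approximate values (pm): Ca 171, Ga 124, Ba 196.
The smallest atomic size among these belongs to Ga.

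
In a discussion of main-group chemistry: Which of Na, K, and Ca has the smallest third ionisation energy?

After 2 electrons have been removed, what remains? Na²⁺ is already 1 electron into the core; K²⁺ is already 1 electron into the core; Ca²⁺ is the bare [Ar] core.
All of these are removing an electron from a noble-gas core or deeper; the smaller core (lower principal quantum number) is held far more tightly, and within a period the higher nuclear charge binds the same core more tightly.
The numbers (kJ/mol): Na 6910, K 4420, Ca 4912.
So the third ionization energies run K < Ca < Na.

K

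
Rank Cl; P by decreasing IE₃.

Cl > P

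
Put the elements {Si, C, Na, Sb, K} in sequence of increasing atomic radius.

C is in period 2, group 14; Na is in period 3, group 1; Si is in period 3, group 14; K is in period 4, group 1; Sb is in period 5, group 15.
Across a period the added protons contract the valence shell; down a group each new principal shell makes the atom larger.
These span different periods and groups, so the two trends combine.
Si > C: Si sits below C in group 14, so the down-group effect alone puts Si larger.
Sb > Si: the two effects oppose for this pair; the down-group effect wins (140 vs 116 pm).
Na > Sb: the two effects oppose for this pair; the across-period effect wins (155 vs 140 pm).
K > Na: K sits below Na in group 1, so the down-group effect alone puts K larger.
For reference (pm): C 75, Na 155, Si 116, K 196, Sb 140.
So from smallest to largest: C < Si < Sb < Na < K.

C < Si < Sb < Na < K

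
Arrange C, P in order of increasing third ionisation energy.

P < C

IE_3 is the cost of taking one more electron from the +2 cation: C²⁺ still has 2 valence electrons; P²⁺ still has 3 valence electrons.
All are still removing valence electrons, so compare the +2 ions as you would atoms: IE_3 generally rises across a period (higher Z_eff) and falls down a group (larger shell), subject to the usual subshell exceptions.
Valence configurations: C²⁺ [He]2s², P²⁺ [Ne]3s²3p¹.
The numbers (kJ/mol): C 4620, P 2914.
Putting it together, IE_3: P < C.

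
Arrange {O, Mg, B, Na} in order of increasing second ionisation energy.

Mg < B < O < Na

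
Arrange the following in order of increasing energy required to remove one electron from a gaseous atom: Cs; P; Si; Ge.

Cs < Ge < Si < P

IE₁ increases left→right with effective nuclear charge and decreases top→bottom as the valence shell moves farther out.
Neither a single period nor a single group — weigh both effects.
Ge > Cs: relative to Cs, both the across-period and down-group shifts push Ge's first ionization energy up.
Si > Ge: Si sits above Ge in group 14, so the down-group effect alone puts Si higher.
P > Si: both are in period 3; the period trend gives P the larger value.
Tabulated first ionization energy (kJ/mol): Si 786, P 1012, Ge 762, Cs 376.
So from lowest to highest: Cs < Ge < Si < P.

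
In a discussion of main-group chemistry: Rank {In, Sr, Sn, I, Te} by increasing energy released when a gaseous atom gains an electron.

Adding an electron releases more energy for atoms nearer the top right (short of the noble gases).
All lie in period 5, so electron affinity increases left to right.
So from lowest to highest: Sr < In < Sn < Te < I.

Sr < In < Sn < Te < I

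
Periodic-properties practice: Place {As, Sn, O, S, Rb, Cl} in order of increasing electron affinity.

Rb < As < Sn < O < S < Cl

Electron affinity generally becomes more exothermic across a period toward the halogens and less exothermic down a group.
These span different periods and groups, so the two trends combine.
As > Rb: relative to Rb, both the across-period and down-group shifts push As's electron affinity up.
Sn > As: this pair runs against the simple trend — see the exception note.
O > Sn: both effects reinforce here, so O is clearly the higher of the two.
S > O: this pair runs against the simple trend — see the exception note.
Cl > S: Cl lies to the right of S in period 3, so the across-period effect alone puts Cl higher.
Note the exception: Sn has a higher electron affinity than As, contrary to the simple trend — adding an electron to As's half-filled np³ subshell costs electron-pairing energy.
Note the exception: S has a higher electron affinity than O, contrary to the simple trend — the compact 2p subshell of O repels the added electron more than S's larger 3p does.
Tabulated electron affinity (kJ/mol): O 141, S 200, Cl 349, As 78, Rb 47, Sn 107.
So from lowest to highest: Rb < As < Sn < O < S < Cl.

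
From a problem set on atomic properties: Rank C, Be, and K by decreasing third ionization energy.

Be > C > K

The third ionization energy removes an electron from the +2 ion. For each element: C²⁺ still has 2 valence electrons; Be²⁺ is the bare [He] core; K²⁺ is already 1 electron into the core.
Usually core removal costs more than valence removal, but here the competition is close: a tightly held n=2 valence electron can cost more to remove than an n=3 core electron, so the actual values have to decide it.
Approximate IE_3 values (kJ/mol): C 4620, Be 14849, K 4420.
Putting it together, IE_3: K < C < Be.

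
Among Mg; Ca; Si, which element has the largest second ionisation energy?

Si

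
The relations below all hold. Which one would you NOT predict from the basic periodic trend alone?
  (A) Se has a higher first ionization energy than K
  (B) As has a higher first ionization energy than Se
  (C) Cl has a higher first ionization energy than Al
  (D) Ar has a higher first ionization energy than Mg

The general trend: first ionization energy increases across a period and decreases down a group.
(A) Se (period 4, group 16) vs K (period 4, group 1): the stated order agrees with the simple trend.
(B) As (period 4, group 15) vs Se (period 4, group 16): the stated order contradicts the simple trend.
(C) Cl (period 3, group 17) vs Al (period 3, group 13): the stated order agrees with the simple trend.
(D) Ar (period 3, group 18) vs Mg (period 3, group 2): the stated order agrees with the simple trend.
The exception is (B): Se (4p⁴) ionizes more easily than half-filled As (4p³).

(B)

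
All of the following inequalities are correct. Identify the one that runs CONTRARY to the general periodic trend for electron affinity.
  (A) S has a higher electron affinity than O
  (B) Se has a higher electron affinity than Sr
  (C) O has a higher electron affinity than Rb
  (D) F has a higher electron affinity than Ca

The general trend: electron affinity increases across a period and decreases down a group.
(A) S (period 3, group 16) vs O (period 2, group 16): the stated order contradicts the simple trend.
(B) Se (period 4, group 16) vs Sr (period 5, group 2): the stated order agrees with the simple trend.
(C) O (period 2, group 16) vs Rb (period 5, group 1): the stated order agrees with the simple trend.
(D) F (period 2, group 17) vs Ca (period 4, group 2): the stated order agrees with the simple trend.
The exception is (A): the compact 2p subshell of O repels the added electron more than S's larger 3p does.

(A)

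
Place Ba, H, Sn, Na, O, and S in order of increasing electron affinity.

Ba < Na < H < Sn < O < S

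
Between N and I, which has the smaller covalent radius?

N

N is in period 2, group 15; I is in period 5, group 17.
Moving right in a period, electrons are added to the same shell under a stronger nuclear pull, so atoms get smaller; moving down, a new shell is opened and atoms get larger.
These span different periods and groups, so the two trends combine.
I > N: the two effects oppose for this pair; the down-group effect wins (133 vs 71 pm).
For reference (pm): N 71, I 133.
So N has the smaller covalent radius (N < I).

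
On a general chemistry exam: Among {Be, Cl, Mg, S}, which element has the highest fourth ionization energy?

Be

Consider each +3 ion: Be³⁺ is already 1 electron into the core; Cl³⁺ still has 4 valence electrons; Mg³⁺ is already 1 electron into the core; S³⁺ still has 3 valence electrons.
Core electrons are held far more tightly than valence electrons, so Mg and Be top the IE_4 order.
Valence configurations: Cl³⁺ [Ne]3s²3p², S³⁺ [Ne]3s²3p¹.
Approximate IE_4 values (kJ/mol): Be 21007, Cl 5159, Mg 10543, S 4556.
So the fourth ionization energies run S < Cl < Mg < Be.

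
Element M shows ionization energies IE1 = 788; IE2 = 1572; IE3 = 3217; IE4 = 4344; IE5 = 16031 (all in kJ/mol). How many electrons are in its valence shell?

4

Look for the largest jump between consecutive ionization energies: IE5/IE4 ≈ 3.7, far larger than any earlier ratio.
That jump marks the point where a core electron is being removed. So the atom has 4 valence electrons.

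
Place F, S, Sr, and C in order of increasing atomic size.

C is in period 2, group 14; F is in period 2, group 17; S is in period 3, group 16; Sr is in period 5, group 2.
Moving right in a period, electrons are added to the same shell under a stronger nuclear pull, so atoms get smaller; moving down, a new shell is opened and atoms get larger.
Here both period and group differ, so the two effects have to be weighed against each other.
C > F: both are in period 2; the period trend gives C the larger value.
S > C: the two effects oppose for this pair; the down-group effect wins (103 vs 75 pm).
Sr > S: both effects reinforce here, so Sr is clearly the larger of the two.
Approximate values (pm): C 75, F 64, S 103, Sr 185.
So from smallest to largest: F < C < S < Sr.

F < C < S < Sr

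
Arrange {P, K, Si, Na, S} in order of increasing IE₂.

Si, P, S, K, Na

Consider each +1 ion: P⁺ still has 4 valence electrons; K⁺ is the bare [Ar] core; Si⁺ still has 3 valence electrons; Na⁺ is the bare [Ne] core; S⁺ still has 5 valence electrons.
Core electrons are held far more tightly than valence electrons, so K and Na top the IE_2 order.
Valence configurations: P⁺ [Ne]3s²3p², Si⁺ [Ne]3s²3p¹, S⁺ [Ne]3s²3p³.
The numbers (kJ/mol): P 1907, K 3052, Si 1577, Na 4562, S 2252.
So the second ionization energies run Si < P < S < K < Na.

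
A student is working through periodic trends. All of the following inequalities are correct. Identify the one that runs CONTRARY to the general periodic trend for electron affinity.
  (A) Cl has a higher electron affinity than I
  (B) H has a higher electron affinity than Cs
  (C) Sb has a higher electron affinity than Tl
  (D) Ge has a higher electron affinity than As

The general trend: electron affinity increases across a period and decreases down a group.
(A) Cl (period 3, group 17) vs I (period 5, group 17): the stated order agrees with the simple trend.
(B) H (period 1, group 1) vs Cs (period 6, group 1): the stated order agrees with the simple trend.
(C) Sb (period 5, group 15) vs Tl (period 6, group 13): the stated order agrees with the simple trend.
(D) Ge (period 4, group 14) vs As (period 4, group 15): the stated order contradicts the simple trend.
The exception is (D): adding an electron to As's half-filled 4p³ is unfavourable, so Ge (4p²) has the more exothermic EA.

(D)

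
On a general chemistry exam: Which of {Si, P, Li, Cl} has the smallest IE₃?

P

Consider each +2 ion: Si²⁺ still has 2 valence electrons; P²⁺ still has 3 valence electrons; Li²⁺ is already 1 electron into the core; Cl²⁺ still has 5 valence electrons.
Breaking into a closed-shell core is much more expensive than removing a leftover valence electron — Li has the largest IE_3 here.
Valence configurations: Si²⁺ [Ne]3s², P²⁺ [Ne]3s²3p¹, Cl²⁺ [Ne]3s²3p³.
P²⁺ loses a lone 3p electron whereas Si²⁺ must break into a filled 3s² pair, so IE_3(Si) > IE_3(P) even though P has the higher nuclear charge.
Approximate IE_3 values (kJ/mol): Si 3232, P 2914, Li 11815, Cl 3822.
Putting it together, IE_3: P < Si < Cl < Li.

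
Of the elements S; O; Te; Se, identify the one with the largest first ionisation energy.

O

O is in period 2, group 16; S is in period 3, group 16; Se is in period 4, group 16; Te is in period 5, group 16.
Removing the outermost electron gets harder across a period and easier down a group.
All are in group 16, so first ionization energy increases up the group.
The largest first ionisation energy among these belongs to O.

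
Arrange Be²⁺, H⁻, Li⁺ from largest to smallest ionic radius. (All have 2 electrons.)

H⁻, Li⁺, Be²⁺

All of these have 2 electrons, so size is governed by nuclear charge alone: the more protons, the stronger the pull on the same electron cloud, and the smaller the ion.
Nuclear charges: Be²⁺ (Z=4), Li⁺ (Z=3), H⁻ (Z=1).
Largest to smallest: H⁻ > Li⁺ > Be²⁺.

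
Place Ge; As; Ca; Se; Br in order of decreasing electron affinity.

Br > Se > Ge > As > Ca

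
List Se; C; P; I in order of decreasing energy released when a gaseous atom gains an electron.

I > Se > C > P

C is in period 2, group 14; P is in period 3, group 15; Se is in period 4, group 16; I is in period 5, group 17.
Adding an electron releases more energy for atoms nearer the top right (short of the noble gases).
A diagonal step moves right (one effect) and down (the opposite effect) at once.
C > P: the two effects oppose for this pair; the down-group effect wins (122 vs 72 kJ/mol).
Se > C: period and group pull opposite ways; the across-period shift dominates (195 vs 122 kJ/mol).
I > Se: period and group pull opposite ways; the across-period shift dominates (295 vs 195 kJ/mol).
For reference (kJ/mol): C 122, P 72, Se 195, I 295.
So from highest to lowest: I > Se > C > P.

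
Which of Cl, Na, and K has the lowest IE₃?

Cl

The third ionization energy removes an electron from the +2 ion. For each element: Cl²⁺ still has 5 valence electrons; Na²⁺ is already 1 electron into the core; K²⁺ is already 1 electron into the core.
Breaking into a closed-shell core is much more expensive than removing a leftover valence electron — K and Na have the largest IE_3 here.
The numbers (kJ/mol): Cl 3822, Na 6910, K 4420.
Putting it together, IE_3: Cl < K < Na.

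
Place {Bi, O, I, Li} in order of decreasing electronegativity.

Li is in period 2, group 1; O is in period 2, group 16; I is in period 5, group 17; Bi is in period 6, group 15.
EN rises left→right (higher Z_eff, smaller atoms) and falls top→bottom (larger, more shielded atoms).
Neither a single period nor a single group — weigh both effects.
Bi > Li: the two effects oppose for this pair; the across-period effect wins (2.02 vs 0.98).
I > Bi: both effects reinforce here, so I is clearly the higher of the two.
O > I: the two effects oppose for this pair; the down-group effect wins (3.44 vs 2.66).
Approximate values (Pauling): Li 0.98, O 3.44, I 2.66, Bi 2.02.
So from highest to lowest: O > I > Bi > Li.

O > I > Bi > Li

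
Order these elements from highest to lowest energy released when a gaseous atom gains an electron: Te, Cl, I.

Cl is in period 3, group 17; Te is in period 5, group 16; I is in period 5, group 17.
Adding an electron releases more energy for atoms nearer the top right (short of the noble gases).
Neither a single period nor a single group — weigh both effects.
I > Te: I lies to the right of Te in period 5, so the across-period effect alone puts I higher.
Cl > I: they share group 17; the group trend gives Cl the larger value.
For reference (kJ/mol): Cl 349, Te 190, I 295.
So from highest to lowest: Cl > I > Te.

Cl > I > Te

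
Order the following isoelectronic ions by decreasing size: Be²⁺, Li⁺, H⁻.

All of these have 2 electrons, so size is governed by nuclear charge alone: the more protons, the stronger the pull on the same electron cloud, and the smaller the ion.
Nuclear charges: Be²⁺ (Z=4), Li⁺ (Z=3), H⁻ (Z=1).
Largest to smallest: H⁻ > Li⁺ > Be²⁺.

H⁻, Li⁺, Be²⁺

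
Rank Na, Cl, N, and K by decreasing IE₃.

Na, N, K, Cl

The third ionization energy removes an electron from the +2 ion. For each element: Na²⁺ is already 1 electron into the core; Cl²⁺ still has 5 valence electrons; N²⁺ still has 3 valence electrons; K²⁺ is already 1 electron into the core.
Usually core removal costs more than valence removal, but here the competition is close: a tightly held n=2 valence electron can cost more to remove than an n=3 core electron, so the actual values have to decide it.
Valence configurations: Cl²⁺ [Ne]3s²3p³, N²⁺ [He]2s²2p¹.
Tabulated IE_3 (kJ/mol): Na 6910, Cl 3822, N 4578, K 4420.
Putting it together, IE_3: Cl < K < N < Na.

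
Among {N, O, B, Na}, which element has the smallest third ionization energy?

B

IE_3 is the cost of taking one more electron from the +2 cation: N²⁺ still has 3 valence electrons; O²⁺ still has 4 valence electrons; B²⁺ still has 1 valence electron; Na²⁺ is already 1 electron into the core.
Pulling an electron out of a noble-gas core costs far more than removing a remaining valence electron, so Na sits at the high end of IE_3.
Valence configurations: N²⁺ [He]2s²2p¹, O²⁺ [He]2s²2p², B²⁺ [He]2s¹.
Approximate IE_3 values (kJ/mol): N 4578, O 5300, B 3660, Na 6910.
Overall IE_3 order: B < N < O < Na.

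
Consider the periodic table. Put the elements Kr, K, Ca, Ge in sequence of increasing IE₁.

K is in period 4, group 1; Ca is in period 4, group 2; Ge is in period 4, group 14; Kr is in period 4, group 18.
Removing the outermost electron gets harder across a period and easier down a group.
All lie in period 4, so first ionization energy increases left to right.
So from lowest to highest: K < Ca < Ge < Kr.

K < Ca < Ge < Kr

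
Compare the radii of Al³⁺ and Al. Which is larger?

Al

Forming Al³⁺ removes 3 electrons from Al. Fewer electrons for the same nuclear charge means less shielding and a higher Z_eff on the remaining electrons, and for main-group metals the entire outer shell is lost.
A cation is smaller than its parent atom: Al³⁺ < Al.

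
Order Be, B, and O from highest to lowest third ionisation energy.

Be > O > B

IE_3 is the cost of taking one more electron from the +2 cation: Be²⁺ is the bare [He] core; B²⁺ still has 1 valence electron; O²⁺ still has 4 valence electrons.
Breaking into a closed-shell core is much more expensive than removing a leftover valence electron — Be has the largest IE_3 here.
Valence configurations: B²⁺ [He]2s¹, O²⁺ [He]2s²2p².
The numbers (kJ/mol): Be 14849, B 3660, O 5300.
Putting it together, IE_3: B < O < Be.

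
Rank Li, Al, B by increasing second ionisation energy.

Al < B < Li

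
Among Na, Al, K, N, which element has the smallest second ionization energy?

Al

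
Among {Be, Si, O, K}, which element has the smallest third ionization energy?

Si

IE_3 is the cost of taking one more electron from the +2 cation: Be²⁺ is the bare [He] core; Si²⁺ still has 2 valence electrons; O²⁺ still has 4 valence electrons; K²⁺ is already 1 electron into the core.
Usually core removal costs more than valence removal, but here the competition is close: a tightly held n=2 valence electron can cost more to remove than an n=3 core electron, so the actual values have to decide it.
Valence configurations: Si²⁺ [Ne]3s², O²⁺ [He]2s²2p².
Tabulated IE_3 (kJ/mol): Be 14849, Si 3232, O 5300, K 4420.
Overall IE_3 order: Si < K < O < Be.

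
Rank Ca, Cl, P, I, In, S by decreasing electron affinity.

Cl > I > S > P > In > Ca

P is in period 3, group 15; S is in period 3, group 16; Cl is in period 3, group 17; Ca is in period 4, group 2; In is in period 5, group 13; I is in period 5, group 17.
EA tends to increase across a period and decrease down a group, though the pattern is less regular than for IE or radius.
These span different periods and groups, so the two trends combine.
In > Ca: the two effects oppose for this pair; the across-period effect wins (29 vs 2 kJ/mol).
P > In: relative to In, both the across-period and down-group shifts push P's electron affinity up.
S > P: S lies to the right of P in period 3, so the across-period effect alone puts S higher.
I > S: period and group pull opposite ways; the across-period shift dominates (295 vs 200 kJ/mol).
Cl > I: they share group 17; the group trend gives Cl the larger value.
For reference (kJ/mol): P 72, S 200, Cl 349, Ca 2, In 29, I 295.
So from highest to lowest: Cl > I > S > P > In > Ca.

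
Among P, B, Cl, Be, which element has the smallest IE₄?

The fourth ionization energy removes an electron from the +3 ion. For each element: P³⁺ still has 2 valence electrons; B³⁺ is the bare [He] core; Cl³⁺ still has 4 valence electrons; Be³⁺ is already 1 electron into the core.
Core electrons are held far more tightly than valence electrons, so Be and B top the IE_4 order.
Valence configurations: P³⁺ [Ne]3s², Cl³⁺ [Ne]3s²3p².
Tabulated IE_4 (kJ/mol): P 4964, B 25026, Cl 5159, Be 21007.
Putting it together, IE_4: P < Cl < Be < B.

P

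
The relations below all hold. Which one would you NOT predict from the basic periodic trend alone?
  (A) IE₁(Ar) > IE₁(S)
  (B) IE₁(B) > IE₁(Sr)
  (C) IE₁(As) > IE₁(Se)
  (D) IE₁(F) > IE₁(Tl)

The general trend: IE₁ increases across a period and decreases down a group.
(A) Ar (period 3, group 18) vs S (period 3, group 16): the stated order agrees with the simple trend.
(B) B (period 2, group 13) vs Sr (period 5, group 2): the stated order agrees with the simple trend.
(C) As (period 4, group 15) vs Se (period 4, group 16): the stated order contradicts the simple trend.
(D) F (period 2, group 17) vs Tl (period 6, group 13): the stated order agrees with the simple trend.
The exception is (C): Se (4p⁴) ionizes more easily than half-filled As (4p³).

(C)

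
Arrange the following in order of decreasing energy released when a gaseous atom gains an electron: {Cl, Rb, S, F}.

Cl > F > S > Rb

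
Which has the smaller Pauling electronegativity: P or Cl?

Electronegativity increases across a period and decreases down a group, tracking effective nuclear charge and atomic size.
All lie in period 3, so electronegativity increases left to right.
So P has the smaller Pauling electronegativity (P < Cl).

P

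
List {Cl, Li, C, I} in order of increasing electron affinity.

Li, C, I, Cl

Electron affinity generally becomes more exothermic across a period toward the halogens and less exothermic down a group.
Neither a single period nor a single group — weigh both effects.
C > Li: C lies to the right of Li in period 2, so the across-period effect alone puts C higher.
I > C: period and group pull opposite ways; the across-period shift dominates (295 vs 122 kJ/mol).
Cl > I: Cl sits above I in group 17, so the down-group effect alone puts Cl higher.
Tabulated electron affinity (kJ/mol): Li 60, C 122, Cl 349, I 295.
So from lowest to highest: Li < C < I < Cl.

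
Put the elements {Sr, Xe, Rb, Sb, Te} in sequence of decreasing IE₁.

Xe > Te > Sb > Sr > Rb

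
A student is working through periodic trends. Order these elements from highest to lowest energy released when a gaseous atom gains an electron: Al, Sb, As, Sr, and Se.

Se > Sb > As > Al > Sr

Al is in period 3, group 13; As is in period 4, group 15; Se is in period 4, group 16; Sr is in period 5, group 2; Sb is in period 5, group 15.
Adding an electron releases more energy for atoms nearer the top right (short of the noble gases).
These span different periods and groups, so the two trends combine.
Al > Sr: relative to Sr, both the across-period and down-group shifts push Al's electron affinity up.
As > Al: period and group pull opposite ways; the across-period shift dominates (78 vs 42 kJ/mol).
Sb > As: this pair runs against the simple trend — see the exception note.
Se > Sb: both effects reinforce here, so Se is clearly the higher of the two.
Note the exception: Sb has a higher electron affinity than As, contrary to the simple trend — both are half-filled np³, but the pairing/repulsion penalty for the added electron shrinks as the p orbitals become larger and more diffuse down the group, and for Sb that outweighs the weaker nuclear attraction.
Tabulated electron affinity (kJ/mol): Al 42, As 78, Se 195, Sr 5, Sb 103.
So from highest to lowest: Se > Sb > As > Al > Sr.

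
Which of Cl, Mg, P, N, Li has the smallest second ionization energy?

Mg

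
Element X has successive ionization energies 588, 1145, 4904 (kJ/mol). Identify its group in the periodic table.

Look for the largest jump between consecutive ionization energies: IE3/IE2 ≈ 4.3, far larger than any earlier ratio.
That jump marks the point where a core electron is being removed. So the atom has 2 valence electrons.
A main-group element with 2 valence electrons is in group 2.

Group 2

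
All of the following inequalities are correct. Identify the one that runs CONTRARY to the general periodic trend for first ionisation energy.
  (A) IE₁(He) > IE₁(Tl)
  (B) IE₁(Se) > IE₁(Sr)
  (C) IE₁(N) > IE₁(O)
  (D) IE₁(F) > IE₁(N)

The general trend: first ionisation energy increases across a period and decreases down a group.
(A) He (period 1, group 18) vs Tl (period 6, group 13): the stated order agrees with the simple trend.
(B) Se (period 4, group 16) vs Sr (period 5, group 2): the stated order agrees with the simple trend.
(C) N (period 2, group 15) vs O (period 2, group 16): the stated order contradicts the simple trend.
(D) F (period 2, group 17) vs N (period 2, group 15): the stated order agrees with the simple trend.
The exception is (C): pairing an electron in O's 2p⁴ costs repulsion energy, so O ionizes more easily than half-filled N (2p³).

(C)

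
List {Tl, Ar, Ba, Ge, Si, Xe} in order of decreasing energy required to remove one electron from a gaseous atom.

Si is in period 3, group 14; Ar is in period 3, group 18; Ge is in period 4, group 14; Xe is in period 5, group 18; Ba is in period 6, group 2; Tl is in period 6, group 13.
Across a period the outer electron is held more tightly (higher IE₁); down a group it sits in a higher shell, more shielded, and comes off more easily.
These span different periods and groups, so the two trends combine.
Tl > Ba: Tl lies to the right of Ba in period 6, so the across-period effect alone puts Tl higher.
Ge > Tl: relative to Tl, both the across-period and down-group shifts push Ge's first ionization energy up.
Si > Ge: Si sits above Ge in group 14, so the down-group effect alone puts Si higher.
Xe > Si: period and group pull opposite ways; the across-period shift dominates (1170 vs 786 kJ/mol).
Ar > Xe: Ar sits above Xe in group 18, so the down-group effect alone puts Ar higher.
For reference (kJ/mol): Si 786, Ar 1521, Ge 762, Xe 1170, Ba 503, Tl 589.
So from highest to lowest: Ar > Xe > Si > Ge > Tl > Ba.

Ar > Xe > Si > Ge > Tl > Ba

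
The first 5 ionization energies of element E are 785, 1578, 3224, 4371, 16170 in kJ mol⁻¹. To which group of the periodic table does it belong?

Group 14

Look for the largest jump between consecutive ionization energies: IE5/IE4 ≈ 3.7, far larger than any earlier ratio.
That jump marks the point where a core electron is being removed. So the atom has 4 valence electrons.
A main-group element with 4 valence electrons is in group 14.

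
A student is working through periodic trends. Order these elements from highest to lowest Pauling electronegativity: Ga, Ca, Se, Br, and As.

Ca is in period 4, group 2; Ga is in period 4, group 13; As is in period 4, group 15; Se is in period 4, group 16; Br is in period 4, group 17.
EN rises left→right (higher Z_eff, smaller atoms) and falls top→bottom (larger, more shielded atoms).
All lie in period 4, so electronegativity increases left to right.
So from highest to lowest: Br > Se > As > Ga > Ca.

Br, Se, As, Ga, Ca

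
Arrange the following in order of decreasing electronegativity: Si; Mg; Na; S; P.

S > P > Si > Mg > Na

Na is in period 3, group 1; Mg is in period 3, group 2; Si is in period 3, group 14; P is in period 3, group 15; S is in period 3, group 16.
EN rises left→right (higher Z_eff, smaller atoms) and falls top→bottom (larger, more shielded atoms).
All lie in period 3, so electronegativity increases left to right.
So from highest to lowest: S > P > Si > Mg > Na.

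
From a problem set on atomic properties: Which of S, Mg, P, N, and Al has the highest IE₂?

N

The second ionization energy removes an electron from the +1 ion. For each element: S⁺ still has 5 valence electrons; Mg⁺ still has 1 valence electron; P⁺ still has 4 valence electrons; N⁺ still has 4 valence electrons; Al⁺ still has 2 valence electrons.
All are still removing valence electrons, so compare the +1 ions as you would atoms: IE_2 generally rises across a period (higher Z_eff) and falls down a group (larger shell), subject to the usual subshell exceptions.
Valence configurations: S⁺ [Ne]3s²3p³, Mg⁺ [Ne]3s¹, P⁺ [Ne]3s²3p², N⁺ [He]2s²2p², Al⁺ [Ne]3s².
Tabulated IE_2 (kJ/mol): S 2252, Mg 1451, P 1907, N 2856, Al 1817.
Putting it together, IE_2: Mg < Al < P < S < N.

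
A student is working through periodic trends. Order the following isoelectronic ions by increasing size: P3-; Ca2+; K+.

Ca2+ < K+ < P3-

All of these have 18 electrons, so size is governed by nuclear charge alone: the more protons, the stronger the pull on the same electron cloud, and the smaller the ion.
Nuclear charges: Ca2+ (Z=20), K+ (Z=19), P3- (Z=15).
Smallest to largest: Ca2+ < K+ < P3-.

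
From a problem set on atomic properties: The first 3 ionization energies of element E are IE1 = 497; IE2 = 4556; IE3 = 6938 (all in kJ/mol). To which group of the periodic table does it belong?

Look for the largest jump between consecutive ionization energies: IE2/IE1 ≈ 9.2, far larger than any earlier ratio.
That jump marks the point where a core electron is being removed. So the atom has 1 valence electron.
A main-group element with 1 valence electron is in group 1.

Group 1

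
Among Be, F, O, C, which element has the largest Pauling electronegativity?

F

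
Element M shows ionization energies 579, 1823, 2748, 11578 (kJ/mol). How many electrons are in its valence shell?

3

Look for the largest jump between consecutive ionization energies: IE4/IE3 ≈ 4.2, far larger than any earlier ratio.
That jump marks the point where a core electron is being removed. So the atom has 3 valence electrons.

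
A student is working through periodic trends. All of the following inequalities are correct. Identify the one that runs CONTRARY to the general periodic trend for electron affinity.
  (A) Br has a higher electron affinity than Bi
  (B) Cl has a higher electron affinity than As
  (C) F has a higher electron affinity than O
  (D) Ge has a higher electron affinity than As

The general trend: electron affinity increases across a period and decreases down a group.
(A) Br (period 4, group 17) vs Bi (period 6, group 15): the stated order agrees with the simple trend.
(B) Cl (period 3, group 17) vs As (period 4, group 15): the stated order agrees with the simple trend.
(C) F (period 2, group 17) vs O (period 2, group 16): the stated order agrees with the simple trend.
(D) Ge (period 4, group 14) vs As (period 4, group 15): the stated order contradicts the simple trend.
The exception is (D): adding an electron to As's half-filled 4p³ is unfavourable, so Ge (4p²) has the more exothermic EA.

(D)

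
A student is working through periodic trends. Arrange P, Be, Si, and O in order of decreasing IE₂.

O > P > Be > Si

Consider each +1 ion: P⁺ still has 4 valence electrons; Be⁺ still has 1 valence electron; Si⁺ still has 3 valence electrons; O⁺ still has 5 valence electrons.
All are still removing valence electrons, so compare the +1 ions as you would atoms: IE_2 generally rises across a period (higher Z_eff) and falls down a group (larger shell), subject to the usual subshell exceptions.
Valence configurations: P⁺ [Ne]3s²3p², Be⁺ [He]2s¹, Si⁺ [Ne]3s²3p¹, O⁺ [He]2s²2p³.
The numbers (kJ/mol): P 1907, Be 1757, Si 1577, O 3388.
Overall IE_2 order: Si < Be < P < O.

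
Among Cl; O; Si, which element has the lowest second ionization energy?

Consider each +1 ion: Cl⁺ still has 6 valence electrons; O⁺ still has 5 valence electrons; Si⁺ still has 3 valence electrons.
All are still removing valence electrons, so compare the +1 ions as you would atoms: IE_2 generally rises across a period (higher Z_eff) and falls down a group (larger shell), subject to the usual subshell exceptions.
Valence configurations: Cl⁺ [Ne]3s²3p⁴, O⁺ [He]2s²2p³, Si⁺ [Ne]3s²3p¹.
The numbers (kJ/mol): Cl 2298, O 3388, Si 1577.
Hence IE_2: Si < Cl < O.

Si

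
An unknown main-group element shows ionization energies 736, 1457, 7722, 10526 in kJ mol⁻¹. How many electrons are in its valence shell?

Look for the largest jump between consecutive ionization energies: IE3/IE2 ≈ 5.3, far larger than any earlier ratio.
That jump marks the point where a core electron is being removed. So the atom has 2 valence electrons.

2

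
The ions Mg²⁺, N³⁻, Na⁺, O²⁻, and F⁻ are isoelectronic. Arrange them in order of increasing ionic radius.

Mg²⁺ < Na⁺ < F⁻ < O²⁻ < N³⁻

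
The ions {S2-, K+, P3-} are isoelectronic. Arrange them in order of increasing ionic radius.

K+, S2-, P3-

All of these have 18 electrons, so size is governed by nuclear charge alone: the more protons, the stronger the pull on the same electron cloud, and the smaller the ion.
Nuclear charges: K+ (Z=19), S2- (Z=16), P3- (Z=15).
Smallest to largest: K+ < S2- < P3-.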